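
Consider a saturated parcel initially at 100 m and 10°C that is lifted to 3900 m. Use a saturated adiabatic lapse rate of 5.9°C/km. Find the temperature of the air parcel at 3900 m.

100 → 3900 m (saturated adiabatic, 5.9°C/km): ΔT = -5.9 × 3.8 = -22.42°C → T = -12.42°C

-12.42°C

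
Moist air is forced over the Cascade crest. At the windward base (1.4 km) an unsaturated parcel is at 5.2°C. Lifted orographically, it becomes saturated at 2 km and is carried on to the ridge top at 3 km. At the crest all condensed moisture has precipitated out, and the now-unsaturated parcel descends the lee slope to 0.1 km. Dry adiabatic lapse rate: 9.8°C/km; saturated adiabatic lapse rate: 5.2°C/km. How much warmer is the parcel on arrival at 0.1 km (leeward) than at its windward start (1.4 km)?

Dry to 2000 m: -9.8 × 0.6 km = -5.88°C, so T = -0.68°C.
Saturated to 3000 m: -5.2 × 1 km = -5.2°C, so T = -5.88°C.
Dry descent to 100 m: +9.8 × 2.9 km = +28.42°C, so T = 22.54°C.
Net change vs windward start: 22.54 − 5.2 = +17.34°C

+17.34°C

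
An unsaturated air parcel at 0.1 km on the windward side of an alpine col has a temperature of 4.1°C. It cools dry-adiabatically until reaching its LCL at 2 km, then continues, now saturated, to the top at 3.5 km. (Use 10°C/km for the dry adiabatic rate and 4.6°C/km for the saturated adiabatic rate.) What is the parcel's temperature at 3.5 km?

-21.8°C

100 → 2000 m (dry, 10°C/km): ΔT = -10 × 1.9 = -19°C → T = -14.9°C
2000 → 3500 m (saturated, 4.6°C/km): ΔT = -4.6 × 1.5 = -6.9°C → T = -21.8°C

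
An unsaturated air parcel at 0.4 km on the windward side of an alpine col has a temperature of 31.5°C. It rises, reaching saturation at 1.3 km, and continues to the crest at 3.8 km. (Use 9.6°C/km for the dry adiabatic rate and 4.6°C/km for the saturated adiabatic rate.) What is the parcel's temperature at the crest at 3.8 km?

Dry to 1300 m: -9.6 × 0.9 km = -8.64°C, so T = 22.86°C.
Saturated to 3800 m: -4.6 × 2.5 km = -11.5°C, so T = 11.36°C.

11.36°C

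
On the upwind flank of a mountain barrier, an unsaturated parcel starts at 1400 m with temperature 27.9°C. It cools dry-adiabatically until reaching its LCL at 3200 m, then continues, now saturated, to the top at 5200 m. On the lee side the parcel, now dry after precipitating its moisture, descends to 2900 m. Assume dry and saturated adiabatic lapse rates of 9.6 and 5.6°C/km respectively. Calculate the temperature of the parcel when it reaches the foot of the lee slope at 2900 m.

21.5°C

1400–3200 m, dry: Δz = 1.8 km ⇒ ΔT = -17.28°C; T = 10.62°C
3200–5200 m, saturated: Δz = 2 km ⇒ ΔT = -11.2°C; T = -0.58°C
5200–2900 m, dry descent: Δz = 2.3 km ⇒ ΔT = +22.08°C; T = 21.5°C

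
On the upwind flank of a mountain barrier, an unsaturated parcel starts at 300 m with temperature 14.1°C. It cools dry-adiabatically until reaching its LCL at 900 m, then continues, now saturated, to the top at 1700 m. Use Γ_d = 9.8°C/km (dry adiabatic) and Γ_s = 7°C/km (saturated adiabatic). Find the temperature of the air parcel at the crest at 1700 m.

300 → 900 m (dry, 9.8°C/km): ΔT = -9.8 × 0.6 = -5.88°C → T = 8.22°C
900 → 1700 m (saturated, 7°C/km): ΔT = -7 × 0.8 = -5.6°C → T = 2.62°C

2.62°C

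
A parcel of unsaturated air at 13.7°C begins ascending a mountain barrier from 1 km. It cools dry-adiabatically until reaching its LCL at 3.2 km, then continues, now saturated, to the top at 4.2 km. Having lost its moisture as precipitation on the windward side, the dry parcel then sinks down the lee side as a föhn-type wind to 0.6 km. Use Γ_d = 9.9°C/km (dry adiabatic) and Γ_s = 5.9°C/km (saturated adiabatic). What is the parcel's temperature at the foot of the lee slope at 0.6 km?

21.66°C

1000 → 3200 m (dry, 9.9°C/km): ΔT = -9.9 × 2.2 = -21.78°C → T = -8.08°C
3200 → 4200 m (saturated, 5.9°C/km): ΔT = -5.9 × 1 = -5.9°C → T = -13.98°C
4200 → 600 m (dry descent, 9.9°C/km): ΔT = +9.9 × 3.6 = +35.64°C → T = 21.66°C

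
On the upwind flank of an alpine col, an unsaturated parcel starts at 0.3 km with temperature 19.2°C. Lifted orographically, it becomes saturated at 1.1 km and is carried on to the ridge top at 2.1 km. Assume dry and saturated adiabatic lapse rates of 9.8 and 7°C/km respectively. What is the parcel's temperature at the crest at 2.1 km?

4.36°C

300–1100 m, dry: Δz = 0.8 km ⇒ ΔT = -7.84°C; T = 11.36°C
1100–2100 m, saturated: Δz = 1 km ⇒ ΔT = -7°C; T = 4.36°C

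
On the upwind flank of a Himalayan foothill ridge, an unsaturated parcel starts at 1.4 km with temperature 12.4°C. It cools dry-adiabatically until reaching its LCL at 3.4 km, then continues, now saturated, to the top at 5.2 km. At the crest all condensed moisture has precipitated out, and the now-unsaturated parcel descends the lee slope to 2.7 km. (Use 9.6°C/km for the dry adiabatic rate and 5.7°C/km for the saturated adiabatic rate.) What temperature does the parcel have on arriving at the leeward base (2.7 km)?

Dry to 3400 m: -9.6 × 2 km = -19.2°C, so T = -6.8°C.
Saturated to 5200 m: -5.7 × 1.8 km = -10.26°C, so T = -17.06°C.
Dry descent to 2700 m: +9.6 × 2.5 km = +24°C, so T = 6.94°C.

6.94°C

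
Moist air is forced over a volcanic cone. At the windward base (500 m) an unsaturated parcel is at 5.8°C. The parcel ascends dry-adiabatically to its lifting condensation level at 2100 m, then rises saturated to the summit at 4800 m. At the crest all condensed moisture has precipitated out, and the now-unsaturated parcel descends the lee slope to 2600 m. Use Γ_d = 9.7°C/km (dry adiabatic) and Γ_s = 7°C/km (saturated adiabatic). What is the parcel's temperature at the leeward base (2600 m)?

500 → 2100 m (dry, 9.7°C/km): ΔT = -9.7 × 1.6 = -15.52°C → T = -9.72°C
2100 → 4800 m (saturated, 7°C/km): ΔT = -7 × 2.7 = -18.9°C → T = -28.62°C
4800 → 2600 m (dry descent, 9.7°C/km): ΔT = +9.7 × 2.2 = +21.34°C → T = -7.28°C

-7.28°C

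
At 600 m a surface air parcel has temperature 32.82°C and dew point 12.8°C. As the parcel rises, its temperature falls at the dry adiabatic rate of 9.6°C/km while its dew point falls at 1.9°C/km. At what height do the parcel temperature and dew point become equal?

3200 m

T and T_d converge at 9.6 − 1.9 = 7.7°C per km
Height above start = (32.82 − 12.8) / 7.7 = 2.6 km
LCL altitude = 600 m + 2600 m = 3200 m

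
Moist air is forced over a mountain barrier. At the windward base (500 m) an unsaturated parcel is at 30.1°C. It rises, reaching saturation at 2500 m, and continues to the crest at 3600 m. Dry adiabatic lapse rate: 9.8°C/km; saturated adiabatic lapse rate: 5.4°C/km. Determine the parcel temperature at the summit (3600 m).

4.56°C

Dry to 2500 m: -9.8 × 2 km = -19.6°C, so T = 10.5°C.
Saturated to 3600 m: -5.4 × 1.1 km = -5.94°C, so T = 4.56°C.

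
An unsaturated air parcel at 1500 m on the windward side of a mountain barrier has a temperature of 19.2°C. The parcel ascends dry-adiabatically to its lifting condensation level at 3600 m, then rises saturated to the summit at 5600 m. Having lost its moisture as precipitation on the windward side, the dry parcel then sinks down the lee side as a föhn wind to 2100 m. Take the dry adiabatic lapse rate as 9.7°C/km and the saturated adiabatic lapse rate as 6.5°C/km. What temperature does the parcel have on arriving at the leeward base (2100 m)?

1500–3600 m, dry: Δz = 2.1 km ⇒ ΔT = -20.37°C; T = -1.17°C
3600–5600 m, saturated: Δz = 2 km ⇒ ΔT = -13°C; T = -14.17°C
5600–2100 m, dry descent: Δz = 3.5 km ⇒ ΔT = +33.95°C; T = 19.78°C

19.78°C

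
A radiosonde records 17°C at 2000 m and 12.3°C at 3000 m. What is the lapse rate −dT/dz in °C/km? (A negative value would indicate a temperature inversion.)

Γ = −ΔT/Δz = (17 − 12.3) / (3000 − 2000) m
  = 4.7°C / 1 km = 4.7°C/km

4.7°C/km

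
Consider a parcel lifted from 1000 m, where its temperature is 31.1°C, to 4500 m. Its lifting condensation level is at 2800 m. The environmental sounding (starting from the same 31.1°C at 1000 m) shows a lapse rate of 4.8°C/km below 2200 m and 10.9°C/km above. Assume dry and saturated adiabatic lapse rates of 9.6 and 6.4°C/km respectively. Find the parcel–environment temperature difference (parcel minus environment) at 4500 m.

+2.67°C (parcel warmer than environment)

Parcel:
  Dry to 2800 m: -9.6 × 1.8 km = -17.28°C, so T = 13.82°C.
  Saturated to 4500 m: -6.4 × 1.7 km = -10.88°C, so T = 2.94°C.
Environment:
  Environment, lower layer to 2200 m: -4.8 × 1.2 km = -5.76°C, so T = 25.34°C.
  Environment, upper layer to 4500 m: -10.9 × 2.3 km = -25.07°C, so T = 0.27°C.
T_parcel − T_env = 2.94 − 0.27 = +2.67°C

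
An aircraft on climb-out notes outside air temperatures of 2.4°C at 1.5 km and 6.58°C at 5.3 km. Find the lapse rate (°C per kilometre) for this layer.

-1.1°C/km

Γ = −ΔT/Δz = (2.4 − 6.58) / (5300 − 1500) m
  = -4.18°C / 3.8 km = -1.1°C/km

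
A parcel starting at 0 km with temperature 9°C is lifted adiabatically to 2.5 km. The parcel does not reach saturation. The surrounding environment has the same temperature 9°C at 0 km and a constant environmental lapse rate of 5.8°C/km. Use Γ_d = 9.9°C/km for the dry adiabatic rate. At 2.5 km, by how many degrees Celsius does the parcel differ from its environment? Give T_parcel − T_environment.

-10.25°C (parcel cooler than environment)

Parcel:
  Dry to 2500 m: -9.9 × 2.5 km = -24.75°C, so T = -15.75°C.
Environment:
  Environment to 2500 m: -5.8 × 2.5 km = -14.5°C, so T = -5.5°C.
T_parcel − T_env = -15.75 − (-5.5) = -10.25°C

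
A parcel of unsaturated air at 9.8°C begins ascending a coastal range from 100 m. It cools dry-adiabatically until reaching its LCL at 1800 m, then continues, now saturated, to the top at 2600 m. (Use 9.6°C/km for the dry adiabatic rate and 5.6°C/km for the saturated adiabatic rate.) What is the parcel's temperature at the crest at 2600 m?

100–1800 m, dry: Δz = 1.7 km ⇒ ΔT = -16.32°C; T = -6.52°C
1800–2600 m, saturated: Δz = 0.8 km ⇒ ΔT = -4.48°C; T = -11°C

-11°C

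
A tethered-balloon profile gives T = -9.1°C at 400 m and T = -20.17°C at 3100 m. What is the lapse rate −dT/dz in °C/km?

4.1°C/km

Γ = −ΔT/Δz = (-9.1 − (-20.17)) / (3100 − 400) m
  = 11.07°C / 2.7 km = 4.1°C/km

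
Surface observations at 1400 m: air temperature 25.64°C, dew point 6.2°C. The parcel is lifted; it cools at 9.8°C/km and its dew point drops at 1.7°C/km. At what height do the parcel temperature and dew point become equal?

3800 m

T and T_d converge at 9.8 − 1.7 = 8.1°C per km
Height above start = (25.64 − 6.2) / 8.1 = 2.4 km
LCL altitude = 1400 m + 2400 m = 3800 m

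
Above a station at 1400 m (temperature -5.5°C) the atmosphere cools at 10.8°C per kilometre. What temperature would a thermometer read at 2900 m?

1400 → 2900 m (environmental, 10.8°C/km): ΔT = -10.8 × 1.5 = -16.2°C → T = -21.7°C

-21.7°C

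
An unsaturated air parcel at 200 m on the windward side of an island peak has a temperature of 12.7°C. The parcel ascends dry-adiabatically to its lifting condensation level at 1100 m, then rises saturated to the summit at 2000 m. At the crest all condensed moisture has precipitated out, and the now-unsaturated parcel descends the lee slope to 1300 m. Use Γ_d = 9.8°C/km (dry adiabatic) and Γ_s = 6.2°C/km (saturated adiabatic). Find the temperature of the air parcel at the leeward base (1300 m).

200 → 1100 m (dry, 9.8°C/km): ΔT = -9.8 × 0.9 = -8.82°C → T = 3.88°C
1100 → 2000 m (saturated, 6.2°C/km): ΔT = -6.2 × 0.9 = -5.58°C → T = -1.7°C
2000 → 1300 m (dry descent, 9.8°C/km): ΔT = +9.8 × 0.7 = +6.86°C → T = 5.16°C

5.16°C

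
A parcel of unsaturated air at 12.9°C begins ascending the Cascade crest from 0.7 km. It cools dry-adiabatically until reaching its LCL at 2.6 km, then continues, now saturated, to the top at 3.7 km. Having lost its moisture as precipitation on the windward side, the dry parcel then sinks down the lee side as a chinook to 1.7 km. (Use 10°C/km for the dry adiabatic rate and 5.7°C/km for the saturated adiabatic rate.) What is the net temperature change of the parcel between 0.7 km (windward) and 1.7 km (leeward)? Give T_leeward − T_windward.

-5.27°C

From 700 m to 2600 m (dry): cools by 10 × 1.9 = 19°C, giving -6.1°C.
From 2600 m to 3700 m (saturated): cools by 5.7 × 1.1 = 6.27°C, giving -12.37°C.
From 3700 m to 1700 m (dry descent): warms by 10 × 2 = 20°C, giving 7.63°C.
Net change vs windward start: 7.63 − 12.9 = -5.27°C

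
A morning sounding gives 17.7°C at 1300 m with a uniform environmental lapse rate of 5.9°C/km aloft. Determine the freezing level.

4300 m

Height above start = (17.7 − 0) / 5.9 = 3 km
Altitude = 1300 m + 3000 m = 4300 m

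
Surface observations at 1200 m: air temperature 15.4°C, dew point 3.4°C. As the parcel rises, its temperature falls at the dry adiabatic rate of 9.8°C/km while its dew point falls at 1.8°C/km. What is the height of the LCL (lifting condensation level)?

T and T_d converge at 9.8 − 1.8 = 8°C per km
Height above start = (15.4 − 3.4) / 8 = 1.5 km
LCL altitude = 1200 m + 1500 m = 2700 m

2700 m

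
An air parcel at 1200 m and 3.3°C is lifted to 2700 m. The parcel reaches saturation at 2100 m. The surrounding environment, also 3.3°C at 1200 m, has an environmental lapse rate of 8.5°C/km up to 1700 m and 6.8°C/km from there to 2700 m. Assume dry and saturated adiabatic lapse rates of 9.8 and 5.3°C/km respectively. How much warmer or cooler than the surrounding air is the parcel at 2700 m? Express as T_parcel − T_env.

-0.95°C (parcel cooler than environment)

Parcel:
  1200–2100 m, dry: Δz = 0.9 km ⇒ ΔT = -8.82°C; T = -5.52°C
  2100–2700 m, saturated: Δz = 0.6 km ⇒ ΔT = -3.18°C; T = -8.7°C
Environment:
  1200–1700 m, environment, lower layer: Δz = 0.5 km ⇒ ΔT = -4.25°C; T = -0.95°C
  1700–2700 m, environment, upper layer: Δz = 1 km ⇒ ΔT = -6.8°C; T = -7.75°C
T_parcel − T_env = -8.7 − (-7.75) = -0.95°C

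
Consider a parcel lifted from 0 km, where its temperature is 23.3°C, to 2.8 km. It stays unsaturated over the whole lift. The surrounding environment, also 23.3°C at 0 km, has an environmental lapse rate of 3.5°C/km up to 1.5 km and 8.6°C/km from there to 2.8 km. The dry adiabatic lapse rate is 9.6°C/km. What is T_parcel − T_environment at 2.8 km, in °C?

-10.45°C (parcel cooler than environment)

Parcel:
  Dry to 2800 m: -9.6 × 2.8 km = -26.88°C, so T = -3.58°C.
Environment:
  Environment, lower layer to 1500 m: -3.5 × 1.5 km = -5.25°C, so T = 18.05°C.
  Environment, upper layer to 2800 m: -8.6 × 1.3 km = -11.18°C, so T = 6.87°C.
T_parcel − T_env = -3.58 − 6.87 = -10.45°C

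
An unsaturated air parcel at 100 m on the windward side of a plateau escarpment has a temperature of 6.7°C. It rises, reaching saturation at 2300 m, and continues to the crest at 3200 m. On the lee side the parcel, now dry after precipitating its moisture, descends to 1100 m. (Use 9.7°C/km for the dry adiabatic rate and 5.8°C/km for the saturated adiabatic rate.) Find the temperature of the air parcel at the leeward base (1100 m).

Dry to 2300 m: -9.7 × 2.2 km = -21.34°C, so T = -14.64°C.
Saturated to 3200 m: -5.8 × 0.9 km = -5.22°C, so T = -19.86°C.
Dry descent to 1100 m: +9.7 × 2.1 km = +20.37°C, so T = 0.51°C.

0.51°C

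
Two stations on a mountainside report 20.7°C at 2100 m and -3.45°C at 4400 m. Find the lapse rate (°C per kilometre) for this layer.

Γ = −ΔT/Δz = (20.7 − (-3.45)) / (4400 − 2100) m
  = 24.15°C / 2.3 km = 10.5°C/km

10.5°C/km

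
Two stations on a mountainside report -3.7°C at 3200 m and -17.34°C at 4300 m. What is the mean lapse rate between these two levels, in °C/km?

12.4°C/km

Γ = −ΔT/Δz = (-3.7 − (-17.34)) / (4300 − 3200) m
  = 13.64°C / 1.1 km = 12.4°C/km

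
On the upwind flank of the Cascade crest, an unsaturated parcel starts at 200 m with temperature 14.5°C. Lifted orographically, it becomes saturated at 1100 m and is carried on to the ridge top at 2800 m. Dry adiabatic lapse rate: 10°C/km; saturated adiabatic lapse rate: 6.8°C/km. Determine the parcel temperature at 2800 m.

-6.06°C

200 → 1100 m (dry, 10°C/km): ΔT = -10 × 0.9 = -9°C → T = 5.5°C
1100 → 2800 m (saturated, 6.8°C/km): ΔT = -6.8 × 1.7 = -11.56°C → T = -6.06°C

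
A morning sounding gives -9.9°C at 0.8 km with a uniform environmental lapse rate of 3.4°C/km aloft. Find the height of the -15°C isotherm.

Height above start = (-9.9 − (-15)) / 3.4 = 1.5 km
Altitude = 800 m + 1500 m = 2300 m

2.3 km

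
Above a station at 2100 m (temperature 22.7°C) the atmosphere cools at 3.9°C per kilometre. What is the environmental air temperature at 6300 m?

6.32°C

From 2100 m to 6300 m (environmental): cools by 3.9 × 4.2 = 16.38°C, giving 6.32°C.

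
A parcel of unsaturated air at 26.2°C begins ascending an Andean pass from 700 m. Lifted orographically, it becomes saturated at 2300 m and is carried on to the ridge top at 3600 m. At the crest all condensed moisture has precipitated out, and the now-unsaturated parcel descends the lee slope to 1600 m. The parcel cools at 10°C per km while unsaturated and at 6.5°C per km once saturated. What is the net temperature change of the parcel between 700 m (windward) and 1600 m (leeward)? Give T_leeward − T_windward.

700–2300 m, dry: Δz = 1.6 km ⇒ ΔT = -16°C; T = 10.2°C
2300–3600 m, saturated: Δz = 1.3 km ⇒ ΔT = -8.45°C; T = 1.75°C
3600–1600 m, dry descent: Δz = 2 km ⇒ ΔT = +20°C; T = 21.75°C
Net change vs windward start: 21.75 − 26.2 = -4.45°C

-4.45°C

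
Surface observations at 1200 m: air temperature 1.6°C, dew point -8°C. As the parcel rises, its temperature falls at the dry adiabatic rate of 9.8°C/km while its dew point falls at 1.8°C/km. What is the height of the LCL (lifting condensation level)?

T and T_d converge at 9.8 − 1.8 = 8°C per km
Height above start = (1.6 − (-8)) / 8 = 1.2 km
LCL altitude = 1200 m + 1200 m = 2400 m

2400 m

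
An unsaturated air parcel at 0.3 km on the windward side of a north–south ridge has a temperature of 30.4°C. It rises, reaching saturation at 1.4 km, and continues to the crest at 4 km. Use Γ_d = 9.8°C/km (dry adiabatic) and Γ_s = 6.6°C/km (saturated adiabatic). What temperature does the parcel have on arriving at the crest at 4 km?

2.46°C

Dry to 1400 m: -9.8 × 1.1 km = -10.78°C, so T = 19.62°C.
Saturated to 4000 m: -6.6 × 2.6 km = -17.16°C, so T = 2.46°C.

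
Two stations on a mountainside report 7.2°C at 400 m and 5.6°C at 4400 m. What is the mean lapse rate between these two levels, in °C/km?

0.4°C/km

Γ = −ΔT/Δz = (7.2 − 5.6) / (4400 − 400) m
  = 1.6°C / 4 km = 0.4°C/km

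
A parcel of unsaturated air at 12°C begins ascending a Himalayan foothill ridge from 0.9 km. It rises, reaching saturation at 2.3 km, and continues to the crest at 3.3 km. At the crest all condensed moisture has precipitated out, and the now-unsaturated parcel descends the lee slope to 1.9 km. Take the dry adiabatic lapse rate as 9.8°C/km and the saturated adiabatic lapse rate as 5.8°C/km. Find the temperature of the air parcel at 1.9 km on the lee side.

900–2300 m, dry: Δz = 1.4 km ⇒ ΔT = -13.72°C; T = -1.72°C
2300–3300 m, saturated: Δz = 1 km ⇒ ΔT = -5.8°C; T = -7.52°C
3300–1900 m, dry descent: Δz = 1.4 km ⇒ ΔT = +13.72°C; T = 6.2°C

6.2°C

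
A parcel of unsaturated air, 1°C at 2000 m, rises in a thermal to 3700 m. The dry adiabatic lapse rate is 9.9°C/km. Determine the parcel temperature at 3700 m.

2000 → 3700 m (dry adiabatic, 9.9°C/km): ΔT = -9.9 × 1.7 = -16.83°C → T = -15.83°C

-15.83°C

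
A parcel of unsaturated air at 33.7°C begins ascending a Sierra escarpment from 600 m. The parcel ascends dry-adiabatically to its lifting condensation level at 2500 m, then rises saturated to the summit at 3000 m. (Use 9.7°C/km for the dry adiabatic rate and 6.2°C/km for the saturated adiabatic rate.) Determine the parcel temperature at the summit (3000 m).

600 → 2500 m (dry, 9.7°C/km): ΔT = -9.7 × 1.9 = -18.43°C → T = 15.27°C
2500 → 3000 m (saturated, 6.2°C/km): ΔT = -6.2 × 0.5 = -3.1°C → T = 12.17°C

12.17°C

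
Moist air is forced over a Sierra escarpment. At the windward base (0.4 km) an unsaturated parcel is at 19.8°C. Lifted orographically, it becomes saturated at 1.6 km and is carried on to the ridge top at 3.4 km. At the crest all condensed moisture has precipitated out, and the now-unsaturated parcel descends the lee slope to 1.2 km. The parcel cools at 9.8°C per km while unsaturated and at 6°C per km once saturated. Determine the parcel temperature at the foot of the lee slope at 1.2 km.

18.8°C

400 → 1600 m (dry, 9.8°C/km): ΔT = -9.8 × 1.2 = -11.76°C → T = 8.04°C
1600 → 3400 m (saturated, 6°C/km): ΔT = -6 × 1.8 = -10.8°C → T = -2.76°C
3400 → 1200 m (dry descent, 9.8°C/km): ΔT = +9.8 × 2.2 = +21.56°C → T = 18.8°C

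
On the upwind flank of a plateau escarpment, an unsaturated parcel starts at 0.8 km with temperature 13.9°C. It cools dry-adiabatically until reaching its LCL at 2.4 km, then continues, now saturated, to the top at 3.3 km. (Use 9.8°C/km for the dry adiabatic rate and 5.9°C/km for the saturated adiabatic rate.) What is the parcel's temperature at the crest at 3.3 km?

800 → 2400 m (dry, 9.8°C/km): ΔT = -9.8 × 1.6 = -15.68°C → T = -1.78°C
2400 → 3300 m (saturated, 5.9°C/km): ΔT = -5.9 × 0.9 = -5.31°C → T = -7.09°C

-7.09°C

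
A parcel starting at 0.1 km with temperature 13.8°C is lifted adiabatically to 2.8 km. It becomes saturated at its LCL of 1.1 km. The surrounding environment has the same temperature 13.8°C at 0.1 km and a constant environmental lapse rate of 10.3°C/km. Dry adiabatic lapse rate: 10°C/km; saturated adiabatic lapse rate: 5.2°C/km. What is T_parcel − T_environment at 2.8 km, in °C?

Parcel:
  100–1100 m, dry: Δz = 1 km ⇒ ΔT = -10°C; T = 3.8°C
  1100–2800 m, saturated: Δz = 1.7 km ⇒ ΔT = -8.84°C; T = -5.04°C
Environment:
  100–2800 m, environment: Δz = 2.7 km ⇒ ΔT = -27.81°C; T = -14.01°C
T_parcel − T_env = -5.04 − (-14.01) = +8.97°C

+8.97°C (parcel warmer than environment)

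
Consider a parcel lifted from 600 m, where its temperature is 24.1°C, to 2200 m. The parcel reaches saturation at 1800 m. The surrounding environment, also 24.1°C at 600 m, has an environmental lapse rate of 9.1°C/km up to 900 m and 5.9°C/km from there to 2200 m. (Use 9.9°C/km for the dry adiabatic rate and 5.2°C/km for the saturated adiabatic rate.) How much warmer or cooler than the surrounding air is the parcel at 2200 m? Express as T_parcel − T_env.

Parcel:
  600 → 1800 m (dry, 9.9°C/km): ΔT = -9.9 × 1.2 = -11.88°C → T = 12.22°C
  1800 → 2200 m (saturated, 5.2°C/km): ΔT = -5.2 × 0.4 = -2.08°C → T = 10.14°C
Environment:
  600 → 900 m (environment, lower layer, 9.1°C/km): ΔT = -9.1 × 0.3 = -2.73°C → T = 21.37°C
  900 → 2200 m (environment, upper layer, 5.9°C/km): ΔT = -5.9 × 1.3 = -7.67°C → T = 13.7°C
T_parcel − T_env = 10.14 − 13.7 = -3.56°C

-3.56°C (parcel cooler than environment)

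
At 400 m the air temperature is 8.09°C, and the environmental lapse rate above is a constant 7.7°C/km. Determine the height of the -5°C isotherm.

Height above start = (8.09 − (-5)) / 7.7 = 1.7 km
Altitude = 400 m + 1700 m = 2100 m

2100 m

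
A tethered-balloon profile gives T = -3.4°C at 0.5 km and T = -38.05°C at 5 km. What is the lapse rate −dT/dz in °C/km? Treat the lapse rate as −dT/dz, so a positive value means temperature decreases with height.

7.7°C/km

Γ = −ΔT/Δz = (-3.4 − (-38.05)) / (5000 − 500) m
  = 34.65°C / 4.5 km = 7.7°C/km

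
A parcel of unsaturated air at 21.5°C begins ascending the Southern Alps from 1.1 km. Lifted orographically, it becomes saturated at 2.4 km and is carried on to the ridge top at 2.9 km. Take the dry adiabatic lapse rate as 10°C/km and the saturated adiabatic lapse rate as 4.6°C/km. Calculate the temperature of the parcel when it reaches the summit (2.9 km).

6.2°C

From 1100 m to 2400 m (dry): cools by 10 × 1.3 = 13°C, giving 8.5°C.
From 2400 m to 2900 m (saturated): cools by 4.6 × 0.5 = 2.3°C, giving 6.2°C.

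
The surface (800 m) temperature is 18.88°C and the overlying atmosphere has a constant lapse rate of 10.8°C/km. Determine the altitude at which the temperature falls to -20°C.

4400 m

Height above start = (18.88 − (-20)) / 10.8 = 3.6 km
Altitude = 800 m + 3600 m = 4400 m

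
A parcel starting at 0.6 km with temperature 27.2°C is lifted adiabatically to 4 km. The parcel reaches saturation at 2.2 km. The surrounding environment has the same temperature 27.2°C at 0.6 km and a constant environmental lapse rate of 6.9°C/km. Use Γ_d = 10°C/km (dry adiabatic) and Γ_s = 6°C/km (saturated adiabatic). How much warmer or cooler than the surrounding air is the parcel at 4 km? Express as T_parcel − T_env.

Parcel:
  600–2200 m, dry: Δz = 1.6 km ⇒ ΔT = -16°C; T = 11.2°C
  2200–4000 m, saturated: Δz = 1.8 km ⇒ ΔT = -10.8°C; T = 0.4°C
Environment:
  600–4000 m, environment: Δz = 3.4 km ⇒ ΔT = -23.46°C; T = 3.74°C
T_parcel − T_env = 0.4 − 3.74 = -3.34°C

-3.34°C (parcel cooler than environment)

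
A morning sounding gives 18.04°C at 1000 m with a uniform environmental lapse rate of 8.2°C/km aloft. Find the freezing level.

3200 m

Height above start = (18.04 − 0) / 8.2 = 2.2 km
Altitude = 1000 m + 2200 m = 3200 m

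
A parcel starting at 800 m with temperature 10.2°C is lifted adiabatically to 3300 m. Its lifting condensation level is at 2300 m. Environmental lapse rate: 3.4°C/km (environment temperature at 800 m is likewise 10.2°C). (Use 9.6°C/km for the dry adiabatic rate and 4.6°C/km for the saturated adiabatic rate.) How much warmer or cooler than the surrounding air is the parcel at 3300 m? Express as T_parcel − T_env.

-10.5°C (parcel cooler than environment)

Parcel:
  Dry to 2300 m: -9.6 × 1.5 km = -14.4°C, so T = -4.2°C.
  Saturated to 3300 m: -4.6 × 1 km = -4.6°C, so T = -8.8°C.
Environment:
  Environment to 3300 m: -3.4 × 2.5 km = -8.5°C, so T = 1.7°C.
T_parcel − T_env = -8.8 − 1.7 = -10.5°C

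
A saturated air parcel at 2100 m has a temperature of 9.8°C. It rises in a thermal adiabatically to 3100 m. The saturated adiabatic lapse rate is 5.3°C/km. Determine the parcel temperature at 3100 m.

2100 → 3100 m (saturated adiabatic, 5.3°C/km): ΔT = -5.3 × 1 = -5.3°C → T = 4.5°C

4.5°C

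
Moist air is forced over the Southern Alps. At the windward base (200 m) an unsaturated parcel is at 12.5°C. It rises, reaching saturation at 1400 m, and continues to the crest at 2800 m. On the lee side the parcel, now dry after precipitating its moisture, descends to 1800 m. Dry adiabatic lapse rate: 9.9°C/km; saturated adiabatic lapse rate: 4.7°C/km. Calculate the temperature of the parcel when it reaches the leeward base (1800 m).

200–1400 m, dry: Δz = 1.2 km ⇒ ΔT = -11.88°C; T = 0.62°C
1400–2800 m, saturated: Δz = 1.4 km ⇒ ΔT = -6.58°C; T = -5.96°C
2800–1800 m, dry descent: Δz = 1 km ⇒ ΔT = +9.9°C; T = 3.94°C

3.94°C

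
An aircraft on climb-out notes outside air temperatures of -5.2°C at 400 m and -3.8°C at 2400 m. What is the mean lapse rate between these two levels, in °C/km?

Γ = −ΔT/Δz = (-5.2 − (-3.8)) / (2400 − 400) m
  = -1.4°C / 2 km = -0.7°C/km

-0.7°C/km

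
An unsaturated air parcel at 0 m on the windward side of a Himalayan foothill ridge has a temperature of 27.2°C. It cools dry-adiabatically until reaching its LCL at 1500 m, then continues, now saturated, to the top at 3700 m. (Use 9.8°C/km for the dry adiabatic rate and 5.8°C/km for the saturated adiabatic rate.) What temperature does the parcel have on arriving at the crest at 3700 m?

From 0 m to 1500 m (dry): cools by 9.8 × 1.5 = 14.7°C, giving 12.5°C.
From 1500 m to 3700 m (saturated): cools by 5.8 × 2.2 = 12.76°C, giving -0.26°C.

-0.26°C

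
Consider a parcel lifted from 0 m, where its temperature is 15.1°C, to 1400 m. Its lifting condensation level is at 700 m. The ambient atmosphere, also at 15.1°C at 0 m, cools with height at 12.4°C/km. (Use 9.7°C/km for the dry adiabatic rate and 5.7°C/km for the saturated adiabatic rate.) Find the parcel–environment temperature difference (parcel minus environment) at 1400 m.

+6.58°C (parcel warmer than environment)

Parcel:
  0–700 m, dry: Δz = 0.7 km ⇒ ΔT = -6.79°C; T = 8.31°C
  700–1400 m, saturated: Δz = 0.7 km ⇒ ΔT = -3.99°C; T = 4.32°C
Environment:
  0–1400 m, environment: Δz = 1.4 km ⇒ ΔT = -17.36°C; T = -2.26°C
T_parcel − T_env = 4.32 − (-2.26) = +6.58°C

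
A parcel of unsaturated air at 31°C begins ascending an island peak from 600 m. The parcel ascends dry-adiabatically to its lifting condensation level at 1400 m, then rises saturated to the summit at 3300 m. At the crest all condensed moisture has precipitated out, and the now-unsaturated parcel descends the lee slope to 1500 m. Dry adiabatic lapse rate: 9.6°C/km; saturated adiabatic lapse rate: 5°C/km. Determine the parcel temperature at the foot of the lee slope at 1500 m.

31.1°C

600 → 1400 m (dry, 9.6°C/km): ΔT = -9.6 × 0.8 = -7.68°C → T = 23.32°C
1400 → 3300 m (saturated, 5°C/km): ΔT = -5 × 1.9 = -9.5°C → T = 13.82°C
3300 → 1500 m (dry descent, 9.6°C/km): ΔT = +9.6 × 1.8 = +17.28°C → T = 31.1°C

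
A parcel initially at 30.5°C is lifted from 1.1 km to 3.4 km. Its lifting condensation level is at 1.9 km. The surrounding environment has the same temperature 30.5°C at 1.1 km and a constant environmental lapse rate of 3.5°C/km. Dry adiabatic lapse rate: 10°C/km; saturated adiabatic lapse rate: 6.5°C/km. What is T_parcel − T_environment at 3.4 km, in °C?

-9.7°C (parcel cooler than environment)

Parcel:
  1100–1900 m, dry: Δz = 0.8 km ⇒ ΔT = -8°C; T = 22.5°C
  1900–3400 m, saturated: Δz = 1.5 km ⇒ ΔT = -9.75°C; T = 12.75°C
Environment:
  1100–3400 m, environment: Δz = 2.3 km ⇒ ΔT = -8.05°C; T = 22.45°C
T_parcel − T_env = 12.75 − 22.45 = -9.7°C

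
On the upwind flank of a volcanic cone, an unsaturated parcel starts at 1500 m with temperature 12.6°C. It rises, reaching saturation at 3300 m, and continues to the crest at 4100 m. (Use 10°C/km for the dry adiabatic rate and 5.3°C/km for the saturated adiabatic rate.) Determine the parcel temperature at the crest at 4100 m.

1500–3300 m, dry: Δz = 1.8 km ⇒ ΔT = -18°C; T = -5.4°C
3300–4100 m, saturated: Δz = 0.8 km ⇒ ΔT = -4.24°C; T = -9.64°C

-9.64°C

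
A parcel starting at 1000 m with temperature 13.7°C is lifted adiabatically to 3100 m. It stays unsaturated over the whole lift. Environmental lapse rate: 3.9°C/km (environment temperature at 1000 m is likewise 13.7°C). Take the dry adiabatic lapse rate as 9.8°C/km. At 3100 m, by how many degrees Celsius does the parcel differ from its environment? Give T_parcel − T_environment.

Parcel:
  From 1000 m to 3100 m (dry): cools by 9.8 × 2.1 = 20.58°C, giving -6.88°C.
Environment:
  From 1000 m to 3100 m (environment): cools by 3.9 × 2.1 = 8.19°C, giving 5.51°C.
T_parcel − T_env = -6.88 − 5.51 = -12.39°C

-12.39°C (parcel cooler than environment)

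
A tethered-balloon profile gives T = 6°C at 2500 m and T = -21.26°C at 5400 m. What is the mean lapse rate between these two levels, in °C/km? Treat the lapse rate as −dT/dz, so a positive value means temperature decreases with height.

Γ = −ΔT/Δz = (6 − (-21.26)) / (5400 − 2500) m
  = 27.26°C / 2.9 km = 9.4°C/km

9.4°C/km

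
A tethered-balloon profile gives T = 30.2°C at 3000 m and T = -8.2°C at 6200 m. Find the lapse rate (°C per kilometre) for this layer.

12°C/km

Γ = −ΔT/Δz = (30.2 − (-8.2)) / (6200 − 3000) m
  = 38.4°C / 3.2 km = 12°C/km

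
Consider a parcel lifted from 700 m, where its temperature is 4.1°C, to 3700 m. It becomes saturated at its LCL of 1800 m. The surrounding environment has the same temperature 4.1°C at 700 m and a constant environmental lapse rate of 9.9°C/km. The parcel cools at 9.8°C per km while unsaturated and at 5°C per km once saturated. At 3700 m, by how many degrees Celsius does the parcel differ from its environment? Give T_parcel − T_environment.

+9.42°C (parcel warmer than environment)

Parcel:
  700 → 1800 m (dry, 9.8°C/km): ΔT = -9.8 × 1.1 = -10.78°C → T = -6.68°C
  1800 → 3700 m (saturated, 5°C/km): ΔT = -5 × 1.9 = -9.5°C → T = -16.18°C
Environment:
  700 → 3700 m (environment, 9.9°C/km): ΔT = -9.9 × 3 = -29.7°C → T = -25.6°C
T_parcel − T_env = -16.18 − (-25.6) = +9.42°C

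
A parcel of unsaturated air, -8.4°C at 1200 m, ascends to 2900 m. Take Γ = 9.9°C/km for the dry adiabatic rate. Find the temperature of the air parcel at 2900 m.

-25.23°C

Dry adiabatic to 2900 m: -9.9 × 1.7 km = -16.83°C, so T = -25.23°C.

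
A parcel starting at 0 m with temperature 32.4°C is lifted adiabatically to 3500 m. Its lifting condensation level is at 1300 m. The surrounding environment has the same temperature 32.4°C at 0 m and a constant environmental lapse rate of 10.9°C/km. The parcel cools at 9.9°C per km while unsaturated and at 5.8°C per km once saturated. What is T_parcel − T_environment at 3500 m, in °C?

+12.52°C (parcel warmer than environment)

Parcel:
  0 → 1300 m (dry, 9.9°C/km): ΔT = -9.9 × 1.3 = -12.87°C → T = 19.53°C
  1300 → 3500 m (saturated, 5.8°C/km): ΔT = -5.8 × 2.2 = -12.76°C → T = 6.77°C
Environment:
  0 → 3500 m (environment, 10.9°C/km): ΔT = -10.9 × 3.5 = -38.15°C → T = -5.75°C
T_parcel − T_env = 6.77 − (-5.75) = +12.52°C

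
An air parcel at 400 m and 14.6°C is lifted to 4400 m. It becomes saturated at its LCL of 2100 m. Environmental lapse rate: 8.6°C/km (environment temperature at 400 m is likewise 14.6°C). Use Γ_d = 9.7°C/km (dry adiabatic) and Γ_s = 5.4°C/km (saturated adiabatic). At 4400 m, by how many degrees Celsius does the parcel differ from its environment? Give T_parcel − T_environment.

Parcel:
  Dry to 2100 m: -9.7 × 1.7 km = -16.49°C, so T = -1.89°C.
  Saturated to 4400 m: -5.4 × 2.3 km = -12.42°C, so T = -14.31°C.
Environment:
  Environment to 4400 m: -8.6 × 4 km = -34.4°C, so T = -19.8°C.
T_parcel − T_env = -14.31 − (-19.8) = +5.49°C

+5.49°C (parcel warmer than environment)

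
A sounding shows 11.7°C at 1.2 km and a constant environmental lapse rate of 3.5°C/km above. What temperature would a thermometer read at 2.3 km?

7.85°C

Environmental to 2300 m: -3.5 × 1.1 km = -3.85°C, so T = 7.85°C.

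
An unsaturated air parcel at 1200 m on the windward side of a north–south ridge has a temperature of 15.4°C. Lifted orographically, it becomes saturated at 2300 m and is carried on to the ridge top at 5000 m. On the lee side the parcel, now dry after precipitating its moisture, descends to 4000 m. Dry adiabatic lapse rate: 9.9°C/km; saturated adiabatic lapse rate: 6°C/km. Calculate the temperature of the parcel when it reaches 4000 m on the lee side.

-1.79°C

From 1200 m to 2300 m (dry): cools by 9.9 × 1.1 = 10.89°C, giving 4.51°C.
From 2300 m to 5000 m (saturated): cools by 6 × 2.7 = 16.2°C, giving -11.69°C.
From 5000 m to 4000 m (dry descent): warms by 9.9 × 1 = 9.9°C, giving -1.79°C.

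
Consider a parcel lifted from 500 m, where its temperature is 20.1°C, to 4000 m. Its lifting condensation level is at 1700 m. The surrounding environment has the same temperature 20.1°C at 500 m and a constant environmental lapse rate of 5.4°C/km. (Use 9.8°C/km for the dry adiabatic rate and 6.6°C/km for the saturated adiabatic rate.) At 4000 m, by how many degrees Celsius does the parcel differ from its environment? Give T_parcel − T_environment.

Parcel:
  500–1700 m, dry: Δz = 1.2 km ⇒ ΔT = -11.76°C; T = 8.34°C
  1700–4000 m, saturated: Δz = 2.3 km ⇒ ΔT = -15.18°C; T = -6.84°C
Environment:
  500–4000 m, environment: Δz = 3.5 km ⇒ ΔT = -18.9°C; T = 1.2°C
T_parcel − T_env = -6.84 − 1.2 = -8.04°C

-8.04°C (parcel cooler than environment)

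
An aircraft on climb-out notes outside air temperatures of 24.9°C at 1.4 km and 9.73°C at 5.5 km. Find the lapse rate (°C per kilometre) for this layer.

3.7°C/km

Γ = −ΔT/Δz = (24.9 − 9.73) / (5500 − 1400) m
  = 15.17°C / 4.1 km = 3.7°C/km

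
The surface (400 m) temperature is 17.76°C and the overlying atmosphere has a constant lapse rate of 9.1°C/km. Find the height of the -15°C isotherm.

Height above start = (17.76 − (-15)) / 9.1 = 3.6 km
Altitude = 400 m + 3600 m = 4000 m

4000 m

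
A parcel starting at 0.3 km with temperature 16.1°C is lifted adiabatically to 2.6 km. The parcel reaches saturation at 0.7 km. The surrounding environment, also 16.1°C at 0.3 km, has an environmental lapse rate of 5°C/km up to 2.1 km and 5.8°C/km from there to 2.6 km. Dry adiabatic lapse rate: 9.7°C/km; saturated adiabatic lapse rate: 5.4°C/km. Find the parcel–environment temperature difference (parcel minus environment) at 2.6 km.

Parcel:
  300–700 m, dry: Δz = 0.4 km ⇒ ΔT = -3.88°C; T = 12.22°C
  700–2600 m, saturated: Δz = 1.9 km ⇒ ΔT = -10.26°C; T = 1.96°C
Environment:
  300–2100 m, environment, lower layer: Δz = 1.8 km ⇒ ΔT = -9°C; T = 7.1°C
  2100–2600 m, environment, upper layer: Δz = 0.5 km ⇒ ΔT = -2.9°C; T = 4.2°C
T_parcel − T_env = 1.96 − 4.2 = -2.24°C

-2.24°C (parcel cooler than environment)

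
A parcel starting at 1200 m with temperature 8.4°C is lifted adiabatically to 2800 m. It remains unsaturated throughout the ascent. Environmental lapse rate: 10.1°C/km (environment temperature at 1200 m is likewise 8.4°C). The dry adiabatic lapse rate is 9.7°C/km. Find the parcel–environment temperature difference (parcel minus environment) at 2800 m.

Parcel:
  1200–2800 m, dry: Δz = 1.6 km ⇒ ΔT = -15.52°C; T = -7.12°C
Environment:
  1200–2800 m, environment: Δz = 1.6 km ⇒ ΔT = -16.16°C; T = -7.76°C
T_parcel − T_env = -7.12 − (-7.76) = +0.64°C

+0.64°C (parcel warmer than environment)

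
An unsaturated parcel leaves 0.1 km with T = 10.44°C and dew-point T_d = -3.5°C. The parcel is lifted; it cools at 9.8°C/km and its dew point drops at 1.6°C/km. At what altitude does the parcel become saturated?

1.8 km

T and T_d converge at 9.8 − 1.6 = 8.2°C per km
Height above start = (10.44 − (-3.5)) / 8.2 = 1.7 km
LCL altitude = 100 m + 1700 m = 1800 m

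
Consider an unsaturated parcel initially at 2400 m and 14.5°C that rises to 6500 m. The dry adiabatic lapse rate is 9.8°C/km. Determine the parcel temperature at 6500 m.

2400 → 6500 m (dry adiabatic, 9.8°C/km): ΔT = -9.8 × 4.1 = -40.18°C → T = -25.68°C

-25.68°C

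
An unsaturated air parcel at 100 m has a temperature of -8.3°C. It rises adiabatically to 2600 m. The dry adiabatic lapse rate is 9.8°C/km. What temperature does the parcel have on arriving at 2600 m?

-32.8°C

From 100 m to 2600 m (dry adiabatic): cools by 9.8 × 2.5 = 24.5°C, giving -32.8°C.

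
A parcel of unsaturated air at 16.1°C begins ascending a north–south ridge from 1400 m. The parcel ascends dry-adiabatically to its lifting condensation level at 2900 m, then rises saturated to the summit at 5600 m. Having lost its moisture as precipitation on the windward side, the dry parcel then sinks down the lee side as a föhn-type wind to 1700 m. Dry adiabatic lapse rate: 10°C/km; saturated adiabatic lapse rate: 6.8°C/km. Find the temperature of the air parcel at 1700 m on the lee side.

Dry to 2900 m: -10 × 1.5 km = -15°C, so T = 1.1°C.
Saturated to 5600 m: -6.8 × 2.7 km = -18.36°C, so T = -17.26°C.
Dry descent to 1700 m: +10 × 3.9 km = +39°C, so T = 21.74°C.

21.74°C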